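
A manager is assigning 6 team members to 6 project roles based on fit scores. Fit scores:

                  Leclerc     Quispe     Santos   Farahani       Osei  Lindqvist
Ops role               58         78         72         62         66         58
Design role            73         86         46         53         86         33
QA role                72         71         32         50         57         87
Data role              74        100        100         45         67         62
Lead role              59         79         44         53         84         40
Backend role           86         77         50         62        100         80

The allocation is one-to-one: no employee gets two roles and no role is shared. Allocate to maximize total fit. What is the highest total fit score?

Optimal: Leclerc→Backend role (86 pts), Quispe→Design role (86 pts), Santos→Data role (100 pts), Farahani→Ops role (62 pts), Osei→Lead role (84 pts), Lindqvist→QA role (87 pts) — total 86+86+100+62+84+87 = 505 pts.
Row-greedy (each employee in turn takes its best remaining role) gives 482 pts, worse by 23.

Maximum total: 505 pts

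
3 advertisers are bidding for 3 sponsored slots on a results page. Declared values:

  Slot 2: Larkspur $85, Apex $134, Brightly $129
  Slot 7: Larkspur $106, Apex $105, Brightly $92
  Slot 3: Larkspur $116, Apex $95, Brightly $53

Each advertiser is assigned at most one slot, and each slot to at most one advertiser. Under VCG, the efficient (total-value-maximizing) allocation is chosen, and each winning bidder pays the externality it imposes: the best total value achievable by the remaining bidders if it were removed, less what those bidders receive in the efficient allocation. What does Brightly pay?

Brightly pays $29.

Efficient allocation: Larkspur→Slot 3 ($116), Apex→Slot 7 ($105), Brightly→Slot 2 ($129); total welfare W = $350.
Brightly receives Slot 2 at value $129, so the others get W − 129 = $221.
Without Brightly: best allocation of the remaining 2 bidders over all 3 slots is Larkspur→Slot 3 ($116), Apex→Slot 2 ($134), total $250.
VCG payment = (others' best without Brightly) − (others' welfare with Brightly) = 250 − 221 = $29.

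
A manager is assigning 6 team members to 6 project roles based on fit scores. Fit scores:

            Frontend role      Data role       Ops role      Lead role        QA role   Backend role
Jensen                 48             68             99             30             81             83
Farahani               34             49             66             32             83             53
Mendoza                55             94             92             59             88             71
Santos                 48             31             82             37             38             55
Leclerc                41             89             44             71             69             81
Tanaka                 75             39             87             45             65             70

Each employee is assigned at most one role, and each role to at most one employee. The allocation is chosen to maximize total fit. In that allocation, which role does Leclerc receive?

Treat this as an assignment problem: match each employee to one role.
Optimal: Jensen→Backend role (83 pts), Farahani→QA role (83 pts), Mendoza→Data role (94 pts), Santos→Ops role (82 pts), Leclerc→Lead role (71 pts), Tanaka→Frontend role (75 pts) — total 83+83+94+82+71+75 = 488 pts.
Column-greedy (each role in turn goes to its best remaining employee) gives 477 pts, worse by 11.
Leclerc's own top role is Data role (89 pts), but forcing Leclerc→Data role and reassigning the rest optimally gives only 471 pts — worse by 17.

Leclerc receives Lead role.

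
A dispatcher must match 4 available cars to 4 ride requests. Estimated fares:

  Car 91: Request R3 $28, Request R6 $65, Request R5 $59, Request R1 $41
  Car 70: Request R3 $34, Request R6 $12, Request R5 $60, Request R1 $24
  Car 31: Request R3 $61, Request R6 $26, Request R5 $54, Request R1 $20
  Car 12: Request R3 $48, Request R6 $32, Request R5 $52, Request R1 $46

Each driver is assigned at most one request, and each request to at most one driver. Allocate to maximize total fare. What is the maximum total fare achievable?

Max total: $232

Optimal: Car 91→Request R6 ($65), Car 70→Request R5 ($60), Car 31→Request R3 ($61), Car 12→Request R1 ($46) — total 65+60+61+46 = $232.
Next-best assignment: Car 91→Request R6, Car 70→Request R1, Car 31→Request R3, Car 12→Request R5 = $202.
Checked against all permutations: $232 is optimal.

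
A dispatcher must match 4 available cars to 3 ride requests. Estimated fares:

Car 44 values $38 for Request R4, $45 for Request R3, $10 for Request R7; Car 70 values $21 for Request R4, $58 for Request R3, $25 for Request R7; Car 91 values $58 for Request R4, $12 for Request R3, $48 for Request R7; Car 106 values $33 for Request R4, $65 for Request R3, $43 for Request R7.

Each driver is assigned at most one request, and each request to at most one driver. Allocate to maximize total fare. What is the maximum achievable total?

Max total: $159

Optimal: Car 91→Request R4 ($58), Car 70→Request R3 ($58), Car 106→Request R7 ($43) — total 58+58+43 = $159.
Swapping Car 106↔Car 91 (Car 106→Request R4 $33, Car 91→Request R7 $48) loses 20.
Every other assignment is strictly worse.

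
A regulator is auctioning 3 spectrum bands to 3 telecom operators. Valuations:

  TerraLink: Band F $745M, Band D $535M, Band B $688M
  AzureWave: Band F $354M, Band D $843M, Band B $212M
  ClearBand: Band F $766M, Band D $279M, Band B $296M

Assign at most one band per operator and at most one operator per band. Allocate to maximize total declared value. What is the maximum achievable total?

This is a one-to-one assignment (maximum-weight bipartite matching).
Optimal: TerraLink→Band B ($688M), AzureWave→Band D ($843M), ClearBand→Band F ($766M) — total 688+843+766 = $2297M.
Row-greedy (each operator in turn takes its best remaining band) gives $1884M, worse by 413.
Next-best assignment: TerraLink→Band F, AzureWave→Band D, ClearBand→Band B = $1884M.
Every other assignment is strictly worse.

Maximum total: $2297M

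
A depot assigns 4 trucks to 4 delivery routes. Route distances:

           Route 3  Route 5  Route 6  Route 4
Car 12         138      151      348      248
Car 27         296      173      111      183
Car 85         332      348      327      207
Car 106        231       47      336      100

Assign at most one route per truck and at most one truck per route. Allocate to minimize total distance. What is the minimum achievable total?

Minimum total: 503 km

Treat this as an assignment problem: match each truck to one route.
Optimal: Car 12→Route 3 (138 km), Car 27→Route 6 (111 km), Car 85→Route 4 (207 km), Car 106→Route 5 (47 km) — total 138+111+207+47 = 503 km.
Swapping Car 85↔Car 27 (Car 85→Route 6 327 km, Car 27→Route 4 183 km) adds 192.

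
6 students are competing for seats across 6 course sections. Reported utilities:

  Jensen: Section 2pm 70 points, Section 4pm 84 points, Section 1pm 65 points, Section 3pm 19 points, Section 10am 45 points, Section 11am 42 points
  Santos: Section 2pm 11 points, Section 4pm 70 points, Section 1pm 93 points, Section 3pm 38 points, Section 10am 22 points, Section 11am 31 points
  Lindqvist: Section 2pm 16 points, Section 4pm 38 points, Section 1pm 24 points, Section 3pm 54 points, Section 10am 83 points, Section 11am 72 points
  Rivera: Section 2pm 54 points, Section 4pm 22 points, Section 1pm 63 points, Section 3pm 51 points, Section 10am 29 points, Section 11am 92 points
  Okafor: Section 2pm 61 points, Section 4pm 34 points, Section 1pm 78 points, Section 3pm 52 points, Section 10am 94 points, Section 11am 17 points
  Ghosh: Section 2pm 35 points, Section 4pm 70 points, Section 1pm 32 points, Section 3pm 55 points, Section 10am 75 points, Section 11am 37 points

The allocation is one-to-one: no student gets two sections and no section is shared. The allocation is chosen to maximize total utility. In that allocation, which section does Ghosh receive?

Ghosh receives Section 4pm.

Optimal: Jensen→Section 2pm (70 points), Santos→Section 1pm (93 points), Lindqvist→Section 3pm (54 points), Rivera→Section 11am (92 points), Okafor→Section 10am (94 points), Ghosh→Section 4pm (70 points) — total 70+93+54+92+94+70 = 473 points.
Row-greedy (each student in turn takes its best remaining section) gives 468 points, worse by 5.
Ghosh's own top section is Section 10am (75 points), but forcing Ghosh→Section 10am and reassigning the rest optimally gives only 459 points — worse by 14.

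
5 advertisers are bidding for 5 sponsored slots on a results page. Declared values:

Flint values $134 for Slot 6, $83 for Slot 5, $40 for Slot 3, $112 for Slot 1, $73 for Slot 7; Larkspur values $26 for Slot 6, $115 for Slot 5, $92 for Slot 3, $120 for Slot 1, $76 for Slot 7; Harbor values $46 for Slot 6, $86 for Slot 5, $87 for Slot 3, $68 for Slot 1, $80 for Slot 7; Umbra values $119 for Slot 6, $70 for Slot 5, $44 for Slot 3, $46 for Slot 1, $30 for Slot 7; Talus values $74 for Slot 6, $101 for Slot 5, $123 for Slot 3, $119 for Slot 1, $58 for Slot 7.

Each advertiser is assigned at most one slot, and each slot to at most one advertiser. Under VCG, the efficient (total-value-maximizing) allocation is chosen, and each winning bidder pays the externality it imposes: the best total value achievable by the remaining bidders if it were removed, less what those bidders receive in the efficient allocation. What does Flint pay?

Efficient allocation: Flint→Slot 1 ($112), Larkspur→Slot 5 ($115), Harbor→Slot 7 ($80), Umbra→Slot 6 ($119), Talus→Slot 3 ($123); total welfare W = $549.
Flint receives Slot 1 at value $112, so the others get W − 112 = $437.
Without Flint: best allocation of the remaining 4 bidders over all 5 slots is Larkspur→Slot 1 ($120), Harbor→Slot 5 ($86), Umbra→Slot 6 ($119), Talus→Slot 3 ($123), total $448.
VCG payment = (others' best without Flint) − (others' welfare with Flint) = 448 − 437 = $11.

Flint pays $11.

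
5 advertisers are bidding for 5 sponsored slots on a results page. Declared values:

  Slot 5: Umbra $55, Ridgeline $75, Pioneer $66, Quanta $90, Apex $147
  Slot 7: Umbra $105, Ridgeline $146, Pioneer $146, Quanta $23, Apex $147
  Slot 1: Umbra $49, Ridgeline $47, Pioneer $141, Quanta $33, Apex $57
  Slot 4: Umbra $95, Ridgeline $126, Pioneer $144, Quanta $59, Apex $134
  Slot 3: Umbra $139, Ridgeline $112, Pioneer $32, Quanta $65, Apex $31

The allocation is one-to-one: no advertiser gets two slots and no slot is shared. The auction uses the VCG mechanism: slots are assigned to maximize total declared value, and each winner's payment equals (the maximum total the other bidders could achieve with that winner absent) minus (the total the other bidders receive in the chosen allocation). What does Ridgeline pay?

Efficient allocation: Umbra→Slot 3 ($139), Ridgeline→Slot 7 ($146), Pioneer→Slot 1 ($141), Quanta→Slot 5 ($90), Apex→Slot 4 ($134); total welfare W = $650.
Ridgeline receives Slot 7 at value $146, so the others get W − 146 = $504.
Without Ridgeline: best allocation of the remaining 4 bidders over all 5 slots is Umbra→Slot 3 ($139), Pioneer→Slot 4 ($144), Quanta→Slot 5 ($90), Apex→Slot 7 ($147), total $520.
VCG payment = (others' best without Ridgeline) − (others' welfare with Ridgeline) = 520 − 504 = $16.

Ridgeline pays $16.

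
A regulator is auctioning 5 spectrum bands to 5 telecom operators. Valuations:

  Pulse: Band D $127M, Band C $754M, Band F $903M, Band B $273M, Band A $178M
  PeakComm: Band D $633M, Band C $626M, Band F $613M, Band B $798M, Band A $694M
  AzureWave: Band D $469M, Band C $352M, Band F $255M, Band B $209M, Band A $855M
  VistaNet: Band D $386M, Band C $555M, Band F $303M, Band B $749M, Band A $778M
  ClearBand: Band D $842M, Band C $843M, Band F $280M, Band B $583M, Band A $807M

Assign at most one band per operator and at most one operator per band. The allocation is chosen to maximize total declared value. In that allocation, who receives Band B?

VistaNet receives Band B.

Optimal: Pulse→Band F ($903M), PeakComm→Band D ($633M), AzureWave→Band A ($855M), VistaNet→Band B ($749M), ClearBand→Band C ($843M) — total 903+633+855+749+843 = $3983M.
Row-greedy (each operator in turn takes its best remaining band) gives $3953M, worse by 30.
Next-best assignment: Pulse→Band F, PeakComm→Band C, AzureWave→Band A, VistaNet→Band B, ClearBand→Band D = $3975M.
VistaNet's own top band is Band A ($778M), but forcing VistaNet→Band A and reassigning the rest optimally gives only $3791M — worse by 192.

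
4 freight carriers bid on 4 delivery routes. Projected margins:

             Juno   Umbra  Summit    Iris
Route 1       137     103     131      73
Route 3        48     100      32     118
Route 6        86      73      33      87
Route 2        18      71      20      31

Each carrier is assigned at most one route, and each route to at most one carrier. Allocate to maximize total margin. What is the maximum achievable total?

Optimal: Juno→Route 6 ($86k), Umbra→Route 2 ($71k), Summit→Route 1 ($131k), Iris→Route 3 ($118k) — total 86+71+131+118 = $406k.
Column-greedy (each route in turn goes to its best remaining carrier) gives $348k, worse by 58.
Swapping Iris↔Juno (Iris→Route 6 $87k, Juno→Route 3 $48k) loses 69.
No other one-to-one assignment exceeds $406k.

Max total: $406k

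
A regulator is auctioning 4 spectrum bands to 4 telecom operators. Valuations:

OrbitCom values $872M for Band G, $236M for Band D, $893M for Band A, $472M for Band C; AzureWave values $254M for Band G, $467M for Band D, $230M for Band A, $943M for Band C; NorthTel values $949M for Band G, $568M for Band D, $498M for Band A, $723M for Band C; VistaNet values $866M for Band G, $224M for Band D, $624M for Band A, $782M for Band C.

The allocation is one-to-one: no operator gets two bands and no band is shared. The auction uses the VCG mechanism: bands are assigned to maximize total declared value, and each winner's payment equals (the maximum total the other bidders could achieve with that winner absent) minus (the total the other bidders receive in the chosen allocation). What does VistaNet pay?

Efficient allocation: OrbitCom→Band A ($893M), AzureWave→Band C ($943M), NorthTel→Band D ($568M), VistaNet→Band G ($866M); total welfare W = $3270M.
VistaNet receives Band G at value $866M, so the others get W − 866 = $2404M.
Without VistaNet: best allocation of the remaining 3 bidders over all 4 bands is OrbitCom→Band A ($893M), AzureWave→Band C ($943M), NorthTel→Band G ($949M), total $2785M.
VCG payment = (others' best without VistaNet) − (others' welfare with VistaNet) = 2785 − 2404 = $381M.

VistaNet pays $381M.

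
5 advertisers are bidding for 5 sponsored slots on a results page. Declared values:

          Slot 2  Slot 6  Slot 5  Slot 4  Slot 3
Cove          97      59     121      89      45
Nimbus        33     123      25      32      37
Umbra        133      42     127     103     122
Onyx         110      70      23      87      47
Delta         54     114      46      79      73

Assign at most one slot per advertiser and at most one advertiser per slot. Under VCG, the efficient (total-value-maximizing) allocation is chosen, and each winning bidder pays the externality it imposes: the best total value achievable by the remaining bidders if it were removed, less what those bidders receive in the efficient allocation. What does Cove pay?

Cove pays $5.

Efficient allocation: Cove→Slot 5 ($121), Nimbus→Slot 6 ($123), Umbra→Slot 3 ($122), Onyx→Slot 2 ($110), Delta→Slot 4 ($79); total welfare W = $555.
Cove receives Slot 5 at value $121, so the others get W − 121 = $434.
Without Cove: best allocation of the remaining 4 bidders over all 5 slots is Nimbus→Slot 6 ($123), Umbra→Slot 5 ($127), Onyx→Slot 2 ($110), Delta→Slot 4 ($79), total $439.
VCG payment = (others' best without Cove) − (others' welfare with Cove) = 439 − 434 = $5.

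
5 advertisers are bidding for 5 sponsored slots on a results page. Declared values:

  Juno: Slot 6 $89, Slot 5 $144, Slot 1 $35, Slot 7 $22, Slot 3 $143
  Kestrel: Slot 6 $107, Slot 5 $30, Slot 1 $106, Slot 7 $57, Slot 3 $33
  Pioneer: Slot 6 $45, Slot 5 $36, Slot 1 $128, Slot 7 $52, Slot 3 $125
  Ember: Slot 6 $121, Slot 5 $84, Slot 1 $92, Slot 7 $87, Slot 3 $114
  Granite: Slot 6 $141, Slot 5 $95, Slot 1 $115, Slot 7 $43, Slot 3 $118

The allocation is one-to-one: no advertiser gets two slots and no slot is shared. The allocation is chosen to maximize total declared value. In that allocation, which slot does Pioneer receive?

Pioneer receives Slot 3.

Optimal: Juno→Slot 5 ($144), Kestrel→Slot 1 ($106), Pioneer→Slot 3 ($125), Ember→Slot 7 ($87), Granite→Slot 6 ($141) — total 144+106+125+87+141 = $603.
Max-entry greedy (repeatedly take the single best remaining cell) gives $584, worse by 19.
No other one-to-one assignment exceeds $603.
Pioneer's own top slot is Slot 1 ($128), but forcing Pioneer→Slot 1 and reassigning the rest optimally gives only $584 — worse by 19.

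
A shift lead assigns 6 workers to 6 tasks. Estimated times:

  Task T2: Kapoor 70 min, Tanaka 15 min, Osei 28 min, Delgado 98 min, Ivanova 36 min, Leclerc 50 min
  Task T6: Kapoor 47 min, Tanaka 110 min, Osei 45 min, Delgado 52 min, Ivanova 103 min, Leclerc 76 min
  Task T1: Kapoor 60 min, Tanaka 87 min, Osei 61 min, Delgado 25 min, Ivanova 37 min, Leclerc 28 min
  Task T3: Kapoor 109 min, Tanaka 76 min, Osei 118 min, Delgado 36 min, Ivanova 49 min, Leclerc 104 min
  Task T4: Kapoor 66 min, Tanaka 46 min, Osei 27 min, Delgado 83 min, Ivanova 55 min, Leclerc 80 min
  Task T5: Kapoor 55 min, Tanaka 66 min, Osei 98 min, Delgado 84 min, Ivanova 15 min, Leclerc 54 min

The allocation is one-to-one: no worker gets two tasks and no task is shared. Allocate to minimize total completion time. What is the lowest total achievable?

Minimum total: 168 min

Optimal: Kapoor→Task T6 (47 min), Tanaka→Task T2 (15 min), Osei→Task T4 (27 min), Delgado→Task T3 (36 min), Ivanova→Task T5 (15 min), Leclerc→Task T1 (28 min) — total 47+15+27+36+15+28 = 168 min.
Row-greedy (each worker in turn takes its cheapest remaining task) gives 233 min, worse by 65.
No other one-to-one assignment undercuts 168 min.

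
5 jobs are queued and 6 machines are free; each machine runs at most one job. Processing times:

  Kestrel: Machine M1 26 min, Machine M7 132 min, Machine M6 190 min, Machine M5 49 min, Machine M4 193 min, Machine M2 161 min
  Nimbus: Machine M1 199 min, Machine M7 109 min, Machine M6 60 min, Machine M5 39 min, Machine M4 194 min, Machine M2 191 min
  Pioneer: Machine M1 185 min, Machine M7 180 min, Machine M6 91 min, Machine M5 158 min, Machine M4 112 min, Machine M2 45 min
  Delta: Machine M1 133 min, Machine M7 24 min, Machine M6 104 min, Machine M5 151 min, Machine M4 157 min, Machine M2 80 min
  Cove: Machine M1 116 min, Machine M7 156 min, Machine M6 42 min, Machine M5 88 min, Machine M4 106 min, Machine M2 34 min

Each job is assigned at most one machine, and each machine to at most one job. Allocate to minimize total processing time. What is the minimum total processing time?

Treat this as an assignment problem: match each job to one machine.
Optimal: Kestrel→Machine M1 (26 min), Nimbus→Machine M5 (39 min), Pioneer→Machine M2 (45 min), Delta→Machine M7 (24 min), Cove→Machine M6 (42 min) — total 26+39+45+24+42 = 176 min.
Column-greedy (each machine in turn goes to its cheapest remaining job) gives 243 min, worse by 67.
Checked against all permutations: 176 min is optimal.

Minimum total: 176 min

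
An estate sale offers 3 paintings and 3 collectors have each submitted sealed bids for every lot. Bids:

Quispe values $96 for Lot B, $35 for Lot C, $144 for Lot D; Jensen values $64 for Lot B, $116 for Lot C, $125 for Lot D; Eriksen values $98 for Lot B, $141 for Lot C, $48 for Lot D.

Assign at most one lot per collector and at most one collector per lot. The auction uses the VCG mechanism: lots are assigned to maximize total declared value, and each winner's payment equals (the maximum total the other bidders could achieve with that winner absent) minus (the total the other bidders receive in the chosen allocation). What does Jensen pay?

Efficient allocation: Quispe→Lot B ($96), Jensen→Lot D ($125), Eriksen→Lot C ($141); total welfare W = $362.
Jensen receives Lot D at value $125, so the others get W − 125 = $237.
Without Jensen: best allocation of the remaining 2 bidders over all 3 lots is Quispe→Lot D ($144), Eriksen→Lot C ($141), total $285.
VCG payment = (others' best without Jensen) − (others' welfare with Jensen) = 285 − 237 = $48.

Jensen pays $48.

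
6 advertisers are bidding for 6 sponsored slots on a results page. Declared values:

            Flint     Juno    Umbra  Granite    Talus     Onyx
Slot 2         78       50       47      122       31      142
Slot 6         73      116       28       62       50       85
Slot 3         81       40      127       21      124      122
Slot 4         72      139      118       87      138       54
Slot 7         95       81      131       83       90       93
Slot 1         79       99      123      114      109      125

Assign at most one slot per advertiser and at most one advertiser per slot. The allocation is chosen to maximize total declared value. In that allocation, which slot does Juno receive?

Optimal: Flint→Slot 7 ($95), Juno→Slot 6 ($116), Umbra→Slot 3 ($127), Granite→Slot 1 ($114), Talus→Slot 4 ($138), Onyx→Slot 2 ($142) — total 95+116+127+114+138+142 = $732.
Row-greedy (each advertiser in turn takes its best remaining slot) gives $677, worse by 55.
Swapping Juno↔Granite (Juno→Slot 1 $99, Granite→Slot 6 $62) loses 69.
Checked against all permutations: $732 is optimal.
Juno's own top slot is Slot 4 ($139), but forcing Juno→Slot 4 and reassigning the rest optimally gives only $723 — worse by 9.

Juno receives Slot 6.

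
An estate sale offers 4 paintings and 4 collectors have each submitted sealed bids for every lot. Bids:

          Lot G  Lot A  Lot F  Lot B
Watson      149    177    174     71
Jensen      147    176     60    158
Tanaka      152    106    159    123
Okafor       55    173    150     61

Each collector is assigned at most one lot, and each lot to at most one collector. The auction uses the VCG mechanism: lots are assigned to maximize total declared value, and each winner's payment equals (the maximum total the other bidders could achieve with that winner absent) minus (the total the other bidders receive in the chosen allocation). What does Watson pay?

Efficient allocation: Watson→Lot F ($174), Jensen→Lot B ($158), Tanaka→Lot G ($152), Okafor→Lot A ($173); total welfare W = $657.
Watson receives Lot F at value $174, so the others get W − 174 = $483.
Without Watson: best allocation of the remaining 3 bidders over all 4 lots is Jensen→Lot B ($158), Tanaka→Lot F ($159), Okafor→Lot A ($173), total $490.
VCG payment = (others' best without Watson) − (others' welfare with Watson) = 490 − 483 = $7.

Watson pays $7.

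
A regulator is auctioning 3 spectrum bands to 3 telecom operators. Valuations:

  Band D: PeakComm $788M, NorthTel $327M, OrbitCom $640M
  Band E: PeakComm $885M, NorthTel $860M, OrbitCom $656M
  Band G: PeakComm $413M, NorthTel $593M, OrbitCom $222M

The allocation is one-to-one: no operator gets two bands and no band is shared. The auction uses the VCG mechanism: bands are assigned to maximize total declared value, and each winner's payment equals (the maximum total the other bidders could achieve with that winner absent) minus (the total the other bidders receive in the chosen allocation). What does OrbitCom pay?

OrbitCom pays $170M.

Efficient allocation: PeakComm→Band E ($885M), NorthTel→Band G ($593M), OrbitCom→Band D ($640M); total welfare W = $2118M.
OrbitCom receives Band D at value $640M, so the others get W − 640 = $1478M.
Without OrbitCom: best allocation of the remaining 2 bidders over all 3 bands is PeakComm→Band D ($788M), NorthTel→Band E ($860M), total $1648M.
VCG payment = (others' best without OrbitCom) − (others' welfare with OrbitCom) = 1648 − 1478 = $170M.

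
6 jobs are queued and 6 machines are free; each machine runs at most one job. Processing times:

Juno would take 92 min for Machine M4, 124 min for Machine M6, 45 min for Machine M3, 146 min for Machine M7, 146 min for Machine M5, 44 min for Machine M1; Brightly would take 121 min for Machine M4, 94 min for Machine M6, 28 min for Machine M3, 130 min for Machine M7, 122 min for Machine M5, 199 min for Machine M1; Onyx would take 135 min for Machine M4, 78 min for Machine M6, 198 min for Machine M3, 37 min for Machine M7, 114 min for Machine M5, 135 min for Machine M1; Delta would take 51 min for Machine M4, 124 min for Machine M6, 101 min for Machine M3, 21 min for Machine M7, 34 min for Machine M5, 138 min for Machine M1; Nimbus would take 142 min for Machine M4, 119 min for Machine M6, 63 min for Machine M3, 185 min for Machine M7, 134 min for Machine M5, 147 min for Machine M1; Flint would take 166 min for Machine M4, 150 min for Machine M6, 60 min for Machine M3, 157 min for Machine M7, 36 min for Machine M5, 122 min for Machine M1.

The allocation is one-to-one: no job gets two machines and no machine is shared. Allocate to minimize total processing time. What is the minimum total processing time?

Min total: 315 min

Optimal: Juno→Machine M1 (44 min), Brightly→Machine M3 (28 min), Onyx→Machine M7 (37 min), Delta→Machine M4 (51 min), Nimbus→Machine M6 (119 min), Flint→Machine M5 (36 min) — total 44+28+37+51+119+36 = 315 min.
Row-greedy (each job in turn takes its cheapest remaining machine) gives 428 min, worse by 113.
Every other assignment is strictly worse.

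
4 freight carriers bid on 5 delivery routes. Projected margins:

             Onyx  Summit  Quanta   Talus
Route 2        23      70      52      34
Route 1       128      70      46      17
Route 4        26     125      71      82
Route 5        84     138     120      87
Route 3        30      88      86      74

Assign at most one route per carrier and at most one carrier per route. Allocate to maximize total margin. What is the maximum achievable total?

Max total: $447k

Treat this as an assignment problem: match each carrier to one route.
Optimal: Onyx→Route 1 ($128k), Summit→Route 4 ($125k), Quanta→Route 5 ($120k), Talus→Route 3 ($74k) — total 128+125+120+74 = $447k.
Next-best assignment: Onyx→Route 1, Summit→Route 5, Quanta→Route 3, Talus→Route 4 = $434k.
Swapping Onyx↔Summit (Onyx→Route 4 $26k, Summit→Route 1 $70k) loses 157.
Every other assignment is strictly worse.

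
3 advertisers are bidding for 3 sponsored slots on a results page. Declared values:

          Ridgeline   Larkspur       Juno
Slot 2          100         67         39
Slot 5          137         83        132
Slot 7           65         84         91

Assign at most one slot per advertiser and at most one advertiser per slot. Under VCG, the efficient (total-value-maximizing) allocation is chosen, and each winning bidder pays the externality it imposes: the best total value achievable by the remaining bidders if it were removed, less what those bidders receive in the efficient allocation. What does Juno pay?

Efficient allocation: Ridgeline→Slot 2 ($100), Larkspur→Slot 7 ($84), Juno→Slot 5 ($132); total welfare W = $316.
Juno receives Slot 5 at value $132, so the others get W − 132 = $184.
Without Juno: best allocation of the remaining 2 bidders over all 3 slots is Ridgeline→Slot 5 ($137), Larkspur→Slot 7 ($84), total $221.
VCG payment = (others' best without Juno) − (others' welfare with Juno) = 221 − 184 = $37.

Juno pays $37.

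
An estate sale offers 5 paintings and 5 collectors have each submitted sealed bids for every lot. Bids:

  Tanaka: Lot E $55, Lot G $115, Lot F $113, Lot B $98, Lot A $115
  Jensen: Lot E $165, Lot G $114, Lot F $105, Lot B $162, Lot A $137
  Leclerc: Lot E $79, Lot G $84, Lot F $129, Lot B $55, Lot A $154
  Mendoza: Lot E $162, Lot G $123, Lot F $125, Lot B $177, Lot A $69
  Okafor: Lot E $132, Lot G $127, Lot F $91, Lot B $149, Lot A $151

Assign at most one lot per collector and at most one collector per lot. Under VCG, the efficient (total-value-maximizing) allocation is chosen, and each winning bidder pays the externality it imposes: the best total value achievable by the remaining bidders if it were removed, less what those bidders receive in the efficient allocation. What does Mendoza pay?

Efficient allocation: Tanaka→Lot G ($115), Jensen→Lot E ($165), Leclerc→Lot F ($129), Mendoza→Lot B ($177), Okafor→Lot A ($151); total welfare W = $737.
Mendoza receives Lot B at value $177, so the others get W − 177 = $560.
Without Mendoza: best allocation of the remaining 4 bidders over all 5 lots is Tanaka→Lot G ($115), Jensen→Lot E ($165), Leclerc→Lot A ($154), Okafor→Lot B ($149), total $583.
VCG payment = (others' best without Mendoza) − (others' welfare with Mendoza) = 583 − 560 = $23.

Mendoza pays $23.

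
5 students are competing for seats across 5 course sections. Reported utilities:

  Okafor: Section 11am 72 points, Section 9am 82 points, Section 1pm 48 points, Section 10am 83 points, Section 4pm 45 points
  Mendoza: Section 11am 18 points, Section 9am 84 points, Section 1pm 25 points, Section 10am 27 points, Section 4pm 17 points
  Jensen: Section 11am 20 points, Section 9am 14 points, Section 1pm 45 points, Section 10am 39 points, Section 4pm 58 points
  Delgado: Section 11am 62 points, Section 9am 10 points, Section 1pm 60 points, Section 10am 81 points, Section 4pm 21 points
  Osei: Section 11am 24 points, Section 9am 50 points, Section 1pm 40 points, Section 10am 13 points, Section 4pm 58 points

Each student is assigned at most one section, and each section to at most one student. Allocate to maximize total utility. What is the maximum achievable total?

Max total: 340 points

Optimal: Okafor→Section 11am (72 points), Mendoza→Section 9am (84 points), Jensen→Section 1pm (45 points), Delgado→Section 10am (81 points), Osei→Section 4pm (58 points) — total 72+84+45+81+58 = 340 points.
Max-entry greedy (repeatedly take the single best remaining cell) gives 327 points, worse by 13.
Next-best assignment: Okafor→Section 11am, Mendoza→Section 9am, Jensen→Section 4pm, Delgado→Section 10am, Osei→Section 1pm = 335 points.
Every other assignment is strictly worse.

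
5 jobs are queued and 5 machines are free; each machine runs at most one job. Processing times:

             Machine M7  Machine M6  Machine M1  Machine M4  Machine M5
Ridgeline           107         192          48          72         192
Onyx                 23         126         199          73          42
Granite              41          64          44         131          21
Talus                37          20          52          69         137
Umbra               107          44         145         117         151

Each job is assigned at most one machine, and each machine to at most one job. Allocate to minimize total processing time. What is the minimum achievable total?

Minimum total: 205 min

Optimal: Ridgeline→Machine M1 (48 min), Onyx→Machine M7 (23 min), Granite→Machine M5 (21 min), Talus→Machine M4 (69 min), Umbra→Machine M6 (44 min) — total 48+23+21+69+44 = 205 min.
Min-entry greedy (repeatedly take the single cheapest remaining cell) gives 229 min, worse by 24.
Next-best assignment: Ridgeline→Machine M4, Onyx→Machine M7, Granite→Machine M5, Talus→Machine M1, Umbra→Machine M6 = 212 min.
Swapping Talus↔Onyx (Talus→Machine M7 37 min, Onyx→Machine M4 73 min) adds 18.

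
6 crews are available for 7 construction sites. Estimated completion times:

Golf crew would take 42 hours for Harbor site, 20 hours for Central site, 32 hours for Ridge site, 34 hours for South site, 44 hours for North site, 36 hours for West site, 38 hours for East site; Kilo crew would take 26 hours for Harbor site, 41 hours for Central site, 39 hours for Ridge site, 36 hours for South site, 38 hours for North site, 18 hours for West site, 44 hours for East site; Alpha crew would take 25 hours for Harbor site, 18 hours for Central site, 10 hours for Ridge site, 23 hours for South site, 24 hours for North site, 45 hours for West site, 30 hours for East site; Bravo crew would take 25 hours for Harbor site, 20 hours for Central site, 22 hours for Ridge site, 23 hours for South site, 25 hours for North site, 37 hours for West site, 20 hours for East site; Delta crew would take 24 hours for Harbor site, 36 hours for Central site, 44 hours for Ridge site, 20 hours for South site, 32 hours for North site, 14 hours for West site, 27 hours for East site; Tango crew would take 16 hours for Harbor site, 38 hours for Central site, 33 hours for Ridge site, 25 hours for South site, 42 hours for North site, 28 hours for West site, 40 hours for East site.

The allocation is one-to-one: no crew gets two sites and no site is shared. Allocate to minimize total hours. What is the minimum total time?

Treat this as an assignment problem: match each crew to one site.
Optimal: Golf crew→Central site (20 hours), Kilo crew→West site (18 hours), Alpha crew→Ridge site (10 hours), Bravo crew→East site (20 hours), Delta crew→South site (20 hours), Tango crew→Harbor site (16 hours) — total 20+18+10+20+20+16 = 104 hours.
Min-entry greedy (repeatedly take the single cheapest remaining cell) gives 116 hours, worse by 12.
Next-best assignment: Golf crew→Central site, Kilo crew→West site, Alpha crew→Ridge site, Bravo crew→North site, Delta crew→South site, Tango crew→Harbor site = 109 hours.
Swapping Kilo crew↔Alpha crew (Kilo crew→Ridge site 39 hours, Alpha crew→West site 45 hours) adds 56.

Minimum total: 104 hours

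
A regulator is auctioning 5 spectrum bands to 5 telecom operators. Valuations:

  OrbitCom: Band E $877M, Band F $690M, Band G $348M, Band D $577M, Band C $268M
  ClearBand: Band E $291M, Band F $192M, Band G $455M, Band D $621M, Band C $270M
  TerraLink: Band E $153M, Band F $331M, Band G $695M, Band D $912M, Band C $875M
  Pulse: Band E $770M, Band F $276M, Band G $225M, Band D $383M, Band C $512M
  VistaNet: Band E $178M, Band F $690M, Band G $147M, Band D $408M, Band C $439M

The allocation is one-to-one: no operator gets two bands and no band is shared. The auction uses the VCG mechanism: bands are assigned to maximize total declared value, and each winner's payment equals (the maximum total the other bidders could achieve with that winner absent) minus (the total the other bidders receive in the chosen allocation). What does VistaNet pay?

VistaNet pays $200M.

Efficient allocation: OrbitCom→Band E ($877M), ClearBand→Band G ($455M), TerraLink→Band D ($912M), Pulse→Band C ($512M), VistaNet→Band F ($690M); total welfare W = $3446M.
VistaNet receives Band F at value $690M, so the others get W − 690 = $2756M.
Without VistaNet: best allocation of the remaining 4 bidders over all 5 bands is OrbitCom→Band F ($690M), ClearBand→Band D ($621M), TerraLink→Band C ($875M), Pulse→Band E ($770M), total $2956M.
VCG payment = (others' best without VistaNet) − (others' welfare with VistaNet) = 2956 − 2756 = $200M.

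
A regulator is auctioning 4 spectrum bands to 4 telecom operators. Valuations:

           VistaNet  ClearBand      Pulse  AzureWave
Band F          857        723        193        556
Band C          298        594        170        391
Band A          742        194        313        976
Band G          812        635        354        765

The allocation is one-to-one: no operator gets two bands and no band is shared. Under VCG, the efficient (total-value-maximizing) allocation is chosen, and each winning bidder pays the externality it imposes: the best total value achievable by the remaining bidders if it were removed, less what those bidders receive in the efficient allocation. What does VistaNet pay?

Efficient allocation: VistaNet→Band F ($857M), ClearBand→Band C ($594M), Pulse→Band G ($354M), AzureWave→Band A ($976M); total welfare W = $2781M.
VistaNet receives Band F at value $857M, so the others get W − 857 = $1924M.
Without VistaNet: best allocation of the remaining 3 bidders over all 4 bands is ClearBand→Band F ($723M), Pulse→Band G ($354M), AzureWave→Band A ($976M), total $2053M.
VCG payment = (others' best without VistaNet) − (others' welfare with VistaNet) = 2053 − 1924 = $129M.

VistaNet pays $129M.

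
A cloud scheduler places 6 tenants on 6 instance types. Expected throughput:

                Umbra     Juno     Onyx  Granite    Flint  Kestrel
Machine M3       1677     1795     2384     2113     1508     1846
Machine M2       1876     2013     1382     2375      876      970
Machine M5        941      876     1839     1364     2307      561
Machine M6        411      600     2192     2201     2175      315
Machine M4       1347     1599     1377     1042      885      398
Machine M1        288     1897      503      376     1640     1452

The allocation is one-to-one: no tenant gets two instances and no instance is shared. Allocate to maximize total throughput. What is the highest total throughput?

Maximum total: 11964 ops/s

Optimal: Umbra→Machine M4 (1347 ops/s), Juno→Machine M1 (1897 ops/s), Onyx→Machine M6 (2192 ops/s), Granite→Machine M2 (2375 ops/s), Flint→Machine M5 (2307 ops/s), Kestrel→Machine M3 (1846 ops/s) — total 1347+1897+2192+2375+2307+1846 = 11964 ops/s.
Max-entry greedy (repeatedly take the single best remaining cell) gives 10625 ops/s, worse by 1339.
Swapping Umbra↔Flint (Umbra→Machine M5 941 ops/s, Flint→Machine M4 885 ops/s) loses 1828.
Checked against all permutations: 11964 ops/s is optimal.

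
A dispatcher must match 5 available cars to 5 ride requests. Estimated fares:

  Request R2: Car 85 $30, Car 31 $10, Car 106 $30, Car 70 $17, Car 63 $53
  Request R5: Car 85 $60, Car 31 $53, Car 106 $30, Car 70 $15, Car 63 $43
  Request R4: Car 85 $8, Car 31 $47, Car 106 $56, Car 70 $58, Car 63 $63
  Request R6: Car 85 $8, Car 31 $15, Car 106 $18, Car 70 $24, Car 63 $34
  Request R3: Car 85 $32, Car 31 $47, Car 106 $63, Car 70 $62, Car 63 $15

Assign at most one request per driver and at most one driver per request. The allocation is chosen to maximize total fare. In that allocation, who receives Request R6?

Car 31 receives Request R6.

Optimal: Car 85→Request R5 ($60), Car 31→Request R6 ($15), Car 106→Request R3 ($63), Car 70→Request R4 ($58), Car 63→Request R2 ($53) — total 60+15+63+58+53 = $249.
Row-greedy (each driver in turn takes its best remaining request) gives $247, worse by 2.
Swapping Car 63↔Car 31 (Car 63→Request R6 $34, Car 31→Request R2 $10) loses 24.
No other one-to-one assignment exceeds $249.
Car 31's own top request is Request R5 ($53), but forcing Car 31→Request R5 and reassigning the rest optimally gives only $238 — worse by 11.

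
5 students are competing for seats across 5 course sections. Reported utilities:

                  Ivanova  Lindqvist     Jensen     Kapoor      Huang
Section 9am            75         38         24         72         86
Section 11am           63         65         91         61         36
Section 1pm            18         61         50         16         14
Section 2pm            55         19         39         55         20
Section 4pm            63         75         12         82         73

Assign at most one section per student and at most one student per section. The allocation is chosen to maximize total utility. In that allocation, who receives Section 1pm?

Lindqvist receives Section 1pm.

Optimal: Ivanova→Section 2pm (55 points), Lindqvist→Section 1pm (61 points), Jensen→Section 11am (91 points), Kapoor→Section 4pm (82 points), Huang→Section 9am (86 points) — total 55+61+91+82+86 = 375 points.
Row-greedy (each student in turn takes its best remaining section) gives 310 points, worse by 65.
No other one-to-one assignment exceeds 375 points.
Lindqvist's own top section is Section 4pm (75 points), but forcing Lindqvist→Section 4pm and reassigning the rest optimally gives only 329 points — worse by 46.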